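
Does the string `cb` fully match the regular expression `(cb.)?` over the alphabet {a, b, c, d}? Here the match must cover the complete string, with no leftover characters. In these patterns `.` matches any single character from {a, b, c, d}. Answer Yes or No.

No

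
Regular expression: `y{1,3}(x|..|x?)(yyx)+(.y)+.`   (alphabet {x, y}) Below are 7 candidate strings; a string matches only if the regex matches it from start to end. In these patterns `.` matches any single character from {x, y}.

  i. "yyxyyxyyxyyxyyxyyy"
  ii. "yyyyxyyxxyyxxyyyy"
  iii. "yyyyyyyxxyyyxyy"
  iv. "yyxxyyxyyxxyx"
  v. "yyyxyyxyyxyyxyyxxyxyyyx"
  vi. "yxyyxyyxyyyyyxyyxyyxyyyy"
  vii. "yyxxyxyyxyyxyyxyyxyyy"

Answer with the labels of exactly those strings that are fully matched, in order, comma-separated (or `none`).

i, iii, iv, v

i → match
ii → no match
iii → match
iv → match
v → match
vi → no match
vii → no match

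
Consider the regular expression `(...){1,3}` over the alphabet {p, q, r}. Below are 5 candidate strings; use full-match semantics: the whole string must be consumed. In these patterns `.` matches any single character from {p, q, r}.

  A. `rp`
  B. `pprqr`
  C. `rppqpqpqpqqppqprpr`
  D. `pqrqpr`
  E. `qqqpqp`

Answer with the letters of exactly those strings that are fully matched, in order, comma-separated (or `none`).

D, E

A → no match
B → no match
C → no match
D → match
E → match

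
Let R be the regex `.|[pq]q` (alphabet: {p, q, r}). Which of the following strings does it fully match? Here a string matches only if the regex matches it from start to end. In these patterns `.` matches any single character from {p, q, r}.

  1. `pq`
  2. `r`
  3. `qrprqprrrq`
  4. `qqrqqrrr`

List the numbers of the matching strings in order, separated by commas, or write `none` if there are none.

1 → match
2 → match
3 → no match
4 → no match

1, 2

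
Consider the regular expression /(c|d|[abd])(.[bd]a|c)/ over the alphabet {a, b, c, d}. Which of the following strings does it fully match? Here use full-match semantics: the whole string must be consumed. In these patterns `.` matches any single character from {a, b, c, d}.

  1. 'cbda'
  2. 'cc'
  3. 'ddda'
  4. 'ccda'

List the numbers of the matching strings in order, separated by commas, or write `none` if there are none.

1, 2, 3, 4

1 → match
2 → match
3 → match
4 → match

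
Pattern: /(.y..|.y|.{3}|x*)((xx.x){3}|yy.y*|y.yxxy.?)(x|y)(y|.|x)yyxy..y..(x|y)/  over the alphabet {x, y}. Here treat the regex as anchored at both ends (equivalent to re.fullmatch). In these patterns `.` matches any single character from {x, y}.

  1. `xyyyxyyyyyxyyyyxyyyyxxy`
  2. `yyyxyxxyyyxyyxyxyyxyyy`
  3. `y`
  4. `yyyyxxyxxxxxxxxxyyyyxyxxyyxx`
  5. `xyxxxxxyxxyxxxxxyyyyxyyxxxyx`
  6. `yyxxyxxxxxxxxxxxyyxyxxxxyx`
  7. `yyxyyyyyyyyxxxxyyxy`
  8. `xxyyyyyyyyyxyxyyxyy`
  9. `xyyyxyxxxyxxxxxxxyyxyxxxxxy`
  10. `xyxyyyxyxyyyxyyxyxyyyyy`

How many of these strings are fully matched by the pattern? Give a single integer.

2

1 → no match
2 → no match
3. `y` → no match
4 → match
5 → no match
6 → no match
7 → no match
8 → match
9 → no match
10 → no match
Total matched: 2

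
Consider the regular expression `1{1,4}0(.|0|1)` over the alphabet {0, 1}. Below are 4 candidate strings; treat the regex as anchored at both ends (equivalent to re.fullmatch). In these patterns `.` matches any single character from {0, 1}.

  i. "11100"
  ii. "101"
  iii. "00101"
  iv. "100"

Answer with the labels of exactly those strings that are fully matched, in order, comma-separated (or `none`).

i. "11100" → match
ii. "101" → match
iii. "00101" → no match — must start with "1"
iv. "100" → match

i, ii, iv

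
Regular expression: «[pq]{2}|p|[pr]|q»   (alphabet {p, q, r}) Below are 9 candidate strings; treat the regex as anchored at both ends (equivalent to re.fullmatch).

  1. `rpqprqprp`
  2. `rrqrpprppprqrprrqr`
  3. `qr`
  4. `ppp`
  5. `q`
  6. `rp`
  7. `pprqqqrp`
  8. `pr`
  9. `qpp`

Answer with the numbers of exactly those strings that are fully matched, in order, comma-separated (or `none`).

1 → no match
2 → no match
3 → no match
4 → no match
5 → match
6 → no match
7 → no match
8 → no match
9 → no match

5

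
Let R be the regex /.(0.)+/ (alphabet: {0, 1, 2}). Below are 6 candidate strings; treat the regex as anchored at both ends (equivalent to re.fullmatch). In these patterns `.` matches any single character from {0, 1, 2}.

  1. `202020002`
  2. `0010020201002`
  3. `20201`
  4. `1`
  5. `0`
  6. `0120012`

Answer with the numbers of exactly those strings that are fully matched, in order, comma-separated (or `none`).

1 → match
2 → no match
3 → match
4 → no match
5 → no match
6 → no match

1, 3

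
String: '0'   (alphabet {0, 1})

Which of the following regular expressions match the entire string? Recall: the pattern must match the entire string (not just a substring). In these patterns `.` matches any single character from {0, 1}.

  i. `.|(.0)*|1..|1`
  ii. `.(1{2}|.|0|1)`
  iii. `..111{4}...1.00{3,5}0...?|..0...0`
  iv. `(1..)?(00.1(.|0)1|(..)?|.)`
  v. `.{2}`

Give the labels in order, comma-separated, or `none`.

i, iv

i → match
ii → no match
iii → no match
iv → match
v → no match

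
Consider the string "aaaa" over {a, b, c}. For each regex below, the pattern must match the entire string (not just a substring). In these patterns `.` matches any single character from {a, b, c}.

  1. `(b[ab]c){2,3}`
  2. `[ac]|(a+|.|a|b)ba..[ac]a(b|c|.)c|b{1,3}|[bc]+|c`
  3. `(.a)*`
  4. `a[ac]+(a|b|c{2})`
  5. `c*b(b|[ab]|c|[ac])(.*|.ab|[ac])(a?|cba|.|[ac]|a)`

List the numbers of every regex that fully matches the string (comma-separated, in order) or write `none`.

3, 4

1 → no match — must start with "b"
2 → no match
3 → match
4 → match
5 → no match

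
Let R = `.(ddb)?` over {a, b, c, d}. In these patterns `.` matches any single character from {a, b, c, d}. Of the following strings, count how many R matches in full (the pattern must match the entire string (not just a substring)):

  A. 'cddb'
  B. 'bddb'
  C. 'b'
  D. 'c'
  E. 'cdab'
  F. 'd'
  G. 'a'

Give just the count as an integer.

6

A. 'cddb' → match
B. 'bddb' → match
C. 'b' → match
D. 'c' → match
E. 'cdab' → no match
F. 'd' → match
G. 'a' → match
Total matched: 6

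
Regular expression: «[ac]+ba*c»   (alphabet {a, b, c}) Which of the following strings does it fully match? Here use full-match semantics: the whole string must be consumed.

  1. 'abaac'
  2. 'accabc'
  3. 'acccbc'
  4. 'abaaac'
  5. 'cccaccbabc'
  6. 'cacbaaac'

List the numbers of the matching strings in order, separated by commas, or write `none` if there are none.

1 → match
2 → match
3 → match
4 → match
5 → no match
6 → match

1, 2, 3, 4, 6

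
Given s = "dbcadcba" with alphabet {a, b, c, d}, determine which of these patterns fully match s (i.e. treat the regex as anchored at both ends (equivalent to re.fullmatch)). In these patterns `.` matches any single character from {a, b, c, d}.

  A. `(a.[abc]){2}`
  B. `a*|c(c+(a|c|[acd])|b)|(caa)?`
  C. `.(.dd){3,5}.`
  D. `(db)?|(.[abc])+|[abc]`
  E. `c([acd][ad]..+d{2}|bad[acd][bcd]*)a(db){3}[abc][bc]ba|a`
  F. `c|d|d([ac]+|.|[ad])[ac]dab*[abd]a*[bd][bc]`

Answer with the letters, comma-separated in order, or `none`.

D

A → no match — must start with "a"
B → no match
C → no match
D → match
E → no match
F → no match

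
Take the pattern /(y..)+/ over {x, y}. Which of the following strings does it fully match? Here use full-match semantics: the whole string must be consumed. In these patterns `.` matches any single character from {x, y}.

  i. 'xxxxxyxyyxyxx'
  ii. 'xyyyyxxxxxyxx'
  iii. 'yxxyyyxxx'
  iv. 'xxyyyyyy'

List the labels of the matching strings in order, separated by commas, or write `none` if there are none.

none

i → no match — must start with 'y'
ii → no match — must start with 'y'
iii → no match
iv → no match — must start with 'y'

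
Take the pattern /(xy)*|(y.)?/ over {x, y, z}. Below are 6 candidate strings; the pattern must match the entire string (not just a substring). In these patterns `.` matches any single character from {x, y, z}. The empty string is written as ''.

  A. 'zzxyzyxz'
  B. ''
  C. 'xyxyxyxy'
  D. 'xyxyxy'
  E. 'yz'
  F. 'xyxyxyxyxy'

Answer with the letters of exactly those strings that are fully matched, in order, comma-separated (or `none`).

A. 'zzxyzyxz' → no match
B. '' → match
C. 'xyxyxyxy' → match
D. 'xyxyxy' → match
E. 'yz' → match
F. 'xyxyxyxyxy' → match

B, C, D, E, F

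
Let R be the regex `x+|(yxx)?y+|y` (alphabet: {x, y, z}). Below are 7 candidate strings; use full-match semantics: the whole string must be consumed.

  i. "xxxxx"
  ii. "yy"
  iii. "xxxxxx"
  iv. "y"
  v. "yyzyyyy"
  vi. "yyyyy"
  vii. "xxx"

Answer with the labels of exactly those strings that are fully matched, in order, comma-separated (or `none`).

i, ii, iii, iv, vi, vii

i → match
ii → match
iii → match
iv → match
v → no match
vi → match
vii → match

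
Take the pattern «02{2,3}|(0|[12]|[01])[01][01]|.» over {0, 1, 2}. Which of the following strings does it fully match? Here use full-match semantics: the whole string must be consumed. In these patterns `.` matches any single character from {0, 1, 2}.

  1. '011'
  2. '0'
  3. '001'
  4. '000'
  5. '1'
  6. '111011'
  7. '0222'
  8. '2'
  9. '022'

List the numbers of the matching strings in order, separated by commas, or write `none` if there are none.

1, 2, 3, 4, 5, 7, 8, 9

1. '011' → match
2. '0' → match
3. '001' → match
4. '000' → match
5. '1' → match
6. '111011' → no match
7. '0222' → match
8. '2' → match
9. '022' → match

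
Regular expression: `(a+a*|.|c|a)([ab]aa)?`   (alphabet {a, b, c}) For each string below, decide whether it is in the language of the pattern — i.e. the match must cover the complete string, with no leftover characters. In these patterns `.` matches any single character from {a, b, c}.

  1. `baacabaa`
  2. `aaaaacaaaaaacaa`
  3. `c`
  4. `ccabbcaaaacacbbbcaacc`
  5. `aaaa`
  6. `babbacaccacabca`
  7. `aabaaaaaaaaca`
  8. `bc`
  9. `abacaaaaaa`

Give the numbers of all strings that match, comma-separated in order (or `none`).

1. `baacabaa` → no match
2 → no match
3. `c` → match
4 → no match
5. `aaaa` → match
6 → no match
7 → no match
8. `bc` → no match
9. `abacaaaaaa` → no match

3, 5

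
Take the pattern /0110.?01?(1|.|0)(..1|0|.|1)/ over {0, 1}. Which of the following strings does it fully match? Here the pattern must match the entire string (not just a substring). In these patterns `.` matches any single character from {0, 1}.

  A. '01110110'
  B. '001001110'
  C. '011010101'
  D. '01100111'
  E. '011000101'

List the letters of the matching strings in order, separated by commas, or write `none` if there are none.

A → no match — must start with '0110'
B → no match — must start with '0110'
C → match
D → match
E → match

C, D, E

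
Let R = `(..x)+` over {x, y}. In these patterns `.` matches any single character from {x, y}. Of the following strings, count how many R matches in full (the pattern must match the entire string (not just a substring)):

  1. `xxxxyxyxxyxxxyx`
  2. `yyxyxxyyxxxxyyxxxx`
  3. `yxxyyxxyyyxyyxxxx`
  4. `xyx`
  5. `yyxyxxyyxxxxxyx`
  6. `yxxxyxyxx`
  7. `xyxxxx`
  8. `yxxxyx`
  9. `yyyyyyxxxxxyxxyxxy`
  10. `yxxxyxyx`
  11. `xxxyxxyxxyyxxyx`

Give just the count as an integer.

1 → match
2 → match
3 → no match
4 → match
5 → match
6 → match
7 → match
8 → match
9 → no match — must end with `x`
10 → no match
11 → match
Total matched: 8

8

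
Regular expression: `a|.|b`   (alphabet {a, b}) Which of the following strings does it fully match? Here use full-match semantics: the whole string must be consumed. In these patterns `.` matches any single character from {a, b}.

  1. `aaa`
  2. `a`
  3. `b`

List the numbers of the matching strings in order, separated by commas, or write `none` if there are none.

1 → no match
2 → match
3 → match

2, 3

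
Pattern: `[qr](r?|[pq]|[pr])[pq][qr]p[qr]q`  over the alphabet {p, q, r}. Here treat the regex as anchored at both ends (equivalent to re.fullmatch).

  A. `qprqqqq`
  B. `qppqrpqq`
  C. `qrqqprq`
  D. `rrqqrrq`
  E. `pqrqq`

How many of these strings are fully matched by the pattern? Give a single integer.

1

A. `qprqqqq` → no match
B. `qppqrpqq` → no match
C. `qrqqprq` → match
D. `rrqqrrq` → no match
E. `pqrqq` → no match
Total matched: 1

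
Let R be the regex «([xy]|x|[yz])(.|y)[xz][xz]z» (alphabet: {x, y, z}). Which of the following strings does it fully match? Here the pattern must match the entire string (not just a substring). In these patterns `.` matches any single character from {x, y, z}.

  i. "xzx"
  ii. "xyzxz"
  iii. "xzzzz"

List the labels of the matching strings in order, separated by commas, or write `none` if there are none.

ii, iii

i → no match — must end with "z"
ii → match
iii → match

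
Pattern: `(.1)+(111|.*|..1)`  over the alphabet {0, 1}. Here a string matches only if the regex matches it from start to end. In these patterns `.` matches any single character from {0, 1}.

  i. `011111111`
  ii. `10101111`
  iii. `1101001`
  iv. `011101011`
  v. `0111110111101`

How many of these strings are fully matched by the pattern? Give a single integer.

i → match
ii → no match
iii → match
iv → match
v → match
Total matched: 4

4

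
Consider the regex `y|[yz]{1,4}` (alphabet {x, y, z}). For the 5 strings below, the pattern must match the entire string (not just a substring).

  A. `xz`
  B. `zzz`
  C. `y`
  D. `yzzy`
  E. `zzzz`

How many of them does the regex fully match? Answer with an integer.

4

A → no match
B → match
C → match
D → match
E → match
Total matched: 4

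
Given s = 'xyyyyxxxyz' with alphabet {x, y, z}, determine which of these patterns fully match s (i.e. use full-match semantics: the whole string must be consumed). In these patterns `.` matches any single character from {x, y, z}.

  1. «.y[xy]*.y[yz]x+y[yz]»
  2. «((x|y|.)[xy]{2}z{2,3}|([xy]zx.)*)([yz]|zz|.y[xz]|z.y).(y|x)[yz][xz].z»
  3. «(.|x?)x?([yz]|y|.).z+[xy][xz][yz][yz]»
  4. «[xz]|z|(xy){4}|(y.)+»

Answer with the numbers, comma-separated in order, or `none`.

1 → match
2 → no match
3 → no match
4 → no match

1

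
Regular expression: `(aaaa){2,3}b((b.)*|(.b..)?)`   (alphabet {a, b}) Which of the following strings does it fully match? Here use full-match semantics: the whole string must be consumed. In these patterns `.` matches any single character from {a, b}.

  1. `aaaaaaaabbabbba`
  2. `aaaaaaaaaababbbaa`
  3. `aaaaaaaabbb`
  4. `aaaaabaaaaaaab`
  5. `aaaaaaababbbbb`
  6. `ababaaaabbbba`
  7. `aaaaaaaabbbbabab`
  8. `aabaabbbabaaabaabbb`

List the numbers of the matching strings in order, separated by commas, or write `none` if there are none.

1 → match
2 → no match
3. `aaaaaaaabbb` → match
4 → no match
5 → no match
6 → no match — must start with `aaaa`
7 → no match
8 → no match — must start with `aaaa`

1, 3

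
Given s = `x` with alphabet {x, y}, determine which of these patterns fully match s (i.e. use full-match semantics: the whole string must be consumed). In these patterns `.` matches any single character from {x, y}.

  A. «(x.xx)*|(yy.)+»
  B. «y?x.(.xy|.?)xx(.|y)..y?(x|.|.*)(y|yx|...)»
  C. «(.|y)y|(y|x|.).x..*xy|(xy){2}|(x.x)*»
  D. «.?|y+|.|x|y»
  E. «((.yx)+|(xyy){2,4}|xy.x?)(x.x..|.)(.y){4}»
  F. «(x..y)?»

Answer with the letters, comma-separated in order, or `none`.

A → no match
B → no match
C → no match
D → match
E → no match — must end with `y`
F → no match

D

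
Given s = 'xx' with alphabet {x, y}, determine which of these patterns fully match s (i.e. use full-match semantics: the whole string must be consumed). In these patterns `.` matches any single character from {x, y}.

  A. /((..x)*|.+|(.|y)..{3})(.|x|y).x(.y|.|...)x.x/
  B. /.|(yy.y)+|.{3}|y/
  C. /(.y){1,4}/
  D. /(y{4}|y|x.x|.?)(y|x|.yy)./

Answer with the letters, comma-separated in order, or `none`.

D

A → no match
B → no match
C → no match — must end with 'y'
D → match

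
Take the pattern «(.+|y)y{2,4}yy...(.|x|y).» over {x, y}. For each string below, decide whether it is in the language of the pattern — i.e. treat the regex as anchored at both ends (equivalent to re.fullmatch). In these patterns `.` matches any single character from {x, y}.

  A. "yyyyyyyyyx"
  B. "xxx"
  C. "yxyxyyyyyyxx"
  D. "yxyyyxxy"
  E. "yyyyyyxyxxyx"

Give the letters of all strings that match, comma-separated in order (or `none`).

A → match
B → no match
C → no match
D → no match
E → no match

A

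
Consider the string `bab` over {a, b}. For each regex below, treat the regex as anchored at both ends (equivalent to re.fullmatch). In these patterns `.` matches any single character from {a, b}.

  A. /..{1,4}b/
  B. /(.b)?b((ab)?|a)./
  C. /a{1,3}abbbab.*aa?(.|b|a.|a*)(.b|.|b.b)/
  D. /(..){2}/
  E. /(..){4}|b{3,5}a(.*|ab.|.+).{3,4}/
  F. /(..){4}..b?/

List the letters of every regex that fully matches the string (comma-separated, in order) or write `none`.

A → match
B → match
C → no match — must start with `a`
D → no match
E → no match
F → no match

A, B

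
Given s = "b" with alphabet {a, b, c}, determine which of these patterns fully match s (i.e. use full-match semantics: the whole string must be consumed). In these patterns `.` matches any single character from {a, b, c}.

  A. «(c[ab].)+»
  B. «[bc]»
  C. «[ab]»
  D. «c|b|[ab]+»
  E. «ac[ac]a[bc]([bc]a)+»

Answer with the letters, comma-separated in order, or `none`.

B, C, D

A → no match — must start with "c"
B → match
C → match
D → match
E → no match — must start with "ac"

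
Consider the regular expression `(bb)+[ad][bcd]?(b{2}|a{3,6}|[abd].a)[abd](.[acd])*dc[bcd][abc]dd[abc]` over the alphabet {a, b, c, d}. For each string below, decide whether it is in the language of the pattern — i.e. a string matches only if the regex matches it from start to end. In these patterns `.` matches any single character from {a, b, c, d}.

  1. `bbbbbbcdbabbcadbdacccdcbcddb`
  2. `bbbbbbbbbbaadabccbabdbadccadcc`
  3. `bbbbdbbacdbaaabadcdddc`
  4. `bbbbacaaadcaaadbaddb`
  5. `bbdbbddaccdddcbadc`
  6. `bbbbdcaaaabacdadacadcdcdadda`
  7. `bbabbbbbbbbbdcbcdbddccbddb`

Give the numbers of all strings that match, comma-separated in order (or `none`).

6

1 → no match
2 → no match
3 → no match
4 → no match
5 → no match
6 → match
7 → no match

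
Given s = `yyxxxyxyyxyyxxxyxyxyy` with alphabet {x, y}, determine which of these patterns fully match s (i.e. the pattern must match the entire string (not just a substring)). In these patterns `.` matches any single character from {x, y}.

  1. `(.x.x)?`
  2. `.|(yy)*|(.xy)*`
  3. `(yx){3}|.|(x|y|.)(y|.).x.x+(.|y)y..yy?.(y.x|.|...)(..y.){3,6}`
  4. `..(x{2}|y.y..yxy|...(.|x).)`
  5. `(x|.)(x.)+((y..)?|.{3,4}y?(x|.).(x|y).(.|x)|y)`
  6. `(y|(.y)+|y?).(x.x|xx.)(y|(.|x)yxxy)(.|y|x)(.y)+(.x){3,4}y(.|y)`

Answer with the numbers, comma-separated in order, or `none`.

1 → no match
2 → no match
3 → no match
4 → no match
5 → no match
6 → match

6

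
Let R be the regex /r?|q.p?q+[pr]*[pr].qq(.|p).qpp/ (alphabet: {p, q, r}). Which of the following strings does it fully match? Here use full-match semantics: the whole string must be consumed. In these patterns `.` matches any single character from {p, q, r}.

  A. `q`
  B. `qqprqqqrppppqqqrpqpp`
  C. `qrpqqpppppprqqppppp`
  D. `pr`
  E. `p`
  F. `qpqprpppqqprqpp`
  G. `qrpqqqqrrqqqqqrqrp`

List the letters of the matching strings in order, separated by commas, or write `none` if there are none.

F

A → no match
B → no match
C → no match
D → no match
E → no match
F → match
G → no match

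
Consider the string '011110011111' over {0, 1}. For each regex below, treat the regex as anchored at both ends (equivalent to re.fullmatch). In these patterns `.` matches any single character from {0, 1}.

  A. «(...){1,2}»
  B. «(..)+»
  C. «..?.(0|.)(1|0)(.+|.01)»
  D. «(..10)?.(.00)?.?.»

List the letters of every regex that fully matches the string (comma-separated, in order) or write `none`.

B, C

A → no match
B → match
C → match
D → no match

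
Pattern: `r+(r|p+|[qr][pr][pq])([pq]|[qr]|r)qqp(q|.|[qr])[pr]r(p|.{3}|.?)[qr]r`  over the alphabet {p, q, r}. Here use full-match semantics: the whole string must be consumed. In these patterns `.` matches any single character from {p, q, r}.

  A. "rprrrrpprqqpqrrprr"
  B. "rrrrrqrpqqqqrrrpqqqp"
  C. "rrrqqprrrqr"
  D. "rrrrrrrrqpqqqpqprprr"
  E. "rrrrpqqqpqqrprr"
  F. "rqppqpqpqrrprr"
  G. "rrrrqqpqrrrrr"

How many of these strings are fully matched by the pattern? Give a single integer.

2

A → no match
B → no match — must end with "r"
C. "rrrqqprrrqr" → match
D → no match
E → no match
F → no match
G → match
Total matched: 2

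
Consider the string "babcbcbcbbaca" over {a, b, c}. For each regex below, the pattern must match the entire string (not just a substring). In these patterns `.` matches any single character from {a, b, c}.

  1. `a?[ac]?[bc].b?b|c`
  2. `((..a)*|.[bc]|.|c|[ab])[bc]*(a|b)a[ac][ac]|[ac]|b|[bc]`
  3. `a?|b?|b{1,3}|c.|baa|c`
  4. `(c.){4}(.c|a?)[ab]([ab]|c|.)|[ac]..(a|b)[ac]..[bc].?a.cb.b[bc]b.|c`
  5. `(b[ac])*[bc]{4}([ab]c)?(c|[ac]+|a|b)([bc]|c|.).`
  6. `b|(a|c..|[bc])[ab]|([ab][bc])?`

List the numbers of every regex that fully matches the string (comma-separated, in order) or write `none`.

1 → no match
2 → no match
3 → no match
4 → no match
5 → match
6 → no match

5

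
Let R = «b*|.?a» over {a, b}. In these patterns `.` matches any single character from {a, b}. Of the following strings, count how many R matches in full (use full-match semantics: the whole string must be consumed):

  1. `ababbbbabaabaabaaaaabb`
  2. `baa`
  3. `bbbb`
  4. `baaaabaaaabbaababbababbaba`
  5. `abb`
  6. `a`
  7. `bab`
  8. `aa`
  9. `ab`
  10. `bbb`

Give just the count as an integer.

4

1 → no match
2. `baa` → no match
3. `bbbb` → match
4 → no match
5. `abb` → no match
6. `a` → match
7. `bab` → no match
8. `aa` → match
9. `ab` → no match
10. `bbb` → match
Total matched: 4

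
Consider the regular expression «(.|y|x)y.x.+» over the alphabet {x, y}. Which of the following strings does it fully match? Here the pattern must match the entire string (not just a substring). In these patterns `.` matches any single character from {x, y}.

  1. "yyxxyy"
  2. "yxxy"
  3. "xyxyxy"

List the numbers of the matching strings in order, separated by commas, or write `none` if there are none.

1

1 → match
2 → no match
3 → no match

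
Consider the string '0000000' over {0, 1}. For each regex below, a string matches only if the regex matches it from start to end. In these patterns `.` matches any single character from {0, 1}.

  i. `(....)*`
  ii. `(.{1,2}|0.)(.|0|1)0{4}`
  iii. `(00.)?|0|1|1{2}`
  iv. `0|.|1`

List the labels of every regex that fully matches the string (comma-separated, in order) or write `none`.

i → no match
ii → match
iii → no match
iv → no match

ii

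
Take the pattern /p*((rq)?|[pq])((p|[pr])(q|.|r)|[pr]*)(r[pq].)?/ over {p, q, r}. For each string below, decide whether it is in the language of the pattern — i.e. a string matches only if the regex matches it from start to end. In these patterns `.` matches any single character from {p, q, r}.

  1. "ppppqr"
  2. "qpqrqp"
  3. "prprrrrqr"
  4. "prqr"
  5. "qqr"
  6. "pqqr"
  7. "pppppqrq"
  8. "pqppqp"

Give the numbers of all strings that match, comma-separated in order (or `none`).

1. "ppppqr" → match
2. "qpqrqp" → match
3. "prprrrrqr" → match
4. "prqr" → match
5. "qqr" → no match
6. "pqqr" → no match
7. "pppppqrq" → match
8. "pqppqp" → no match

1, 2, 3, 4, 7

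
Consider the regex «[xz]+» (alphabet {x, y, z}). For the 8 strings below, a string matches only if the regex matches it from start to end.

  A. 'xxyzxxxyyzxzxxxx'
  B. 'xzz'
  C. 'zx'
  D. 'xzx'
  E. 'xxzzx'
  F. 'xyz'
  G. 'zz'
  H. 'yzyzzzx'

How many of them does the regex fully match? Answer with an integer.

5

A → no match
B. 'xzz' → match
C. 'zx' → match
D. 'xzx' → match
E. 'xxzzx' → match
F. 'xyz' → no match
G. 'zz' → match
H. 'yzyzzzx' → no match
Total matched: 5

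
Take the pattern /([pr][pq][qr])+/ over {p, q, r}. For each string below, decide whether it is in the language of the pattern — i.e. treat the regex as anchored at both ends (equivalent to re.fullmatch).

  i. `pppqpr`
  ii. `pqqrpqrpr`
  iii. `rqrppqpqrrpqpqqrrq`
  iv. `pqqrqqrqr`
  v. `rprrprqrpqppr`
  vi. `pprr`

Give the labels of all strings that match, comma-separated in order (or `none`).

ii, iv

i → no match
ii → match
iii → no match
iv → match
v → no match
vi → no match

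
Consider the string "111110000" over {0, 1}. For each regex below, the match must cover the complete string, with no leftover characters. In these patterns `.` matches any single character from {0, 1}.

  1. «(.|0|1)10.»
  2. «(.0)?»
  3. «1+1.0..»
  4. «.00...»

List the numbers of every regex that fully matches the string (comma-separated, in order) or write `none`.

3

1 → no match
2 → no match
3 → match
4 → no match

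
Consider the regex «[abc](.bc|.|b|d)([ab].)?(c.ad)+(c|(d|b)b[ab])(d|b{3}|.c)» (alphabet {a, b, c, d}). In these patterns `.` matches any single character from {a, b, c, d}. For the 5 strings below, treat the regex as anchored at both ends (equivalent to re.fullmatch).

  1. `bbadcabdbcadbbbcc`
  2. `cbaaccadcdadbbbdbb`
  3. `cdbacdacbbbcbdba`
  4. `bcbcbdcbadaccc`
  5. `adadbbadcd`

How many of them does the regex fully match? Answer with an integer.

0

1 → no match
2 → no match
3 → no match
4 → no match
5 → no match
Total matched: 0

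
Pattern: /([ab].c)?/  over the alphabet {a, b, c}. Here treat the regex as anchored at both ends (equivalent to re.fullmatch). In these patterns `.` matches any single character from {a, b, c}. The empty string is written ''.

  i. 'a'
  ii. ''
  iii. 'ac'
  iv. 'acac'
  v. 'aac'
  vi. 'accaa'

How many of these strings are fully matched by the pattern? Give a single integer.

i. 'a' → no match
ii. '' → match
iii. 'ac' → no match
iv. 'acac' → no match
v. 'aac' → match
vi. 'accaa' → no match
Total matched: 2

2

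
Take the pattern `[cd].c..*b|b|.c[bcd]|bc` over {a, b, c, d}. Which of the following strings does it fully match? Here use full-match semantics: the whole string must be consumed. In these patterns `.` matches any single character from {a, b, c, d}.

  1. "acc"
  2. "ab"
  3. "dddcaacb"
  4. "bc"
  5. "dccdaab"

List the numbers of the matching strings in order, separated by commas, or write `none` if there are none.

1. "acc" → match
2. "ab" → no match
3. "dddcaacb" → no match
4. "bc" → match
5. "dccdaab" → match

1, 4, 5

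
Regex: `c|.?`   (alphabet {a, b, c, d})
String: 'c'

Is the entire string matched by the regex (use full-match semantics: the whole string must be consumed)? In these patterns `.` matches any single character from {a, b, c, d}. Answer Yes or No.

Yes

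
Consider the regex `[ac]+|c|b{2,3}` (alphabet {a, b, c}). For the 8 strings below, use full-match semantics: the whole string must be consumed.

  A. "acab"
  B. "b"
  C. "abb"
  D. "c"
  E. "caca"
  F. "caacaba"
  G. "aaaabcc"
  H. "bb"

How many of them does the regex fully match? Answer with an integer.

A → no match
B → no match
C → no match
D → match
E → match
F → no match
G → no match
H → match
Total matched: 3

3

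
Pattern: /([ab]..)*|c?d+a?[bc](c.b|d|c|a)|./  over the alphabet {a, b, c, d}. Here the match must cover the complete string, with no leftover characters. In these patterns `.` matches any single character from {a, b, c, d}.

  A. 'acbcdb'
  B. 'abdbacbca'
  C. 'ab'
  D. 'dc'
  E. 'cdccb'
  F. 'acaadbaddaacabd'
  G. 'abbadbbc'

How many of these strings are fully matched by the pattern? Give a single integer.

A → no match
B → match
C → no match
D → no match
E → no match
F → match
G → no match
Total matched: 2

2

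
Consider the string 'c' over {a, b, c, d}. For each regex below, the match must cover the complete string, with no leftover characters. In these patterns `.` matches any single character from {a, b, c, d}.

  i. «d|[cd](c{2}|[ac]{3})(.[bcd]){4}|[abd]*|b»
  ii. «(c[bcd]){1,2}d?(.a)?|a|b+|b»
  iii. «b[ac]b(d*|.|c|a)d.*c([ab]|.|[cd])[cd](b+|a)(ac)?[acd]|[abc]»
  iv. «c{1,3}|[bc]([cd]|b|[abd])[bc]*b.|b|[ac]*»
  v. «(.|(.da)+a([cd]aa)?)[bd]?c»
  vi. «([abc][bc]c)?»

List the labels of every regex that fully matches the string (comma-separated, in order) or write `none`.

iii, iv

i → no match
ii → no match
iii → match
iv → match
v → no match
vi → no match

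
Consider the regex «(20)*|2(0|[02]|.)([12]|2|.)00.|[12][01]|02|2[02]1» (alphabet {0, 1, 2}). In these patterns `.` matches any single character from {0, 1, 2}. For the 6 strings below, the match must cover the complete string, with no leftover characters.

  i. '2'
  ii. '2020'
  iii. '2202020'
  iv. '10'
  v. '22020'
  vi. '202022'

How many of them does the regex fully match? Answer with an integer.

2

i → no match
ii → match
iii → no match
iv → match
v → no match
vi → no match
Total matched: 2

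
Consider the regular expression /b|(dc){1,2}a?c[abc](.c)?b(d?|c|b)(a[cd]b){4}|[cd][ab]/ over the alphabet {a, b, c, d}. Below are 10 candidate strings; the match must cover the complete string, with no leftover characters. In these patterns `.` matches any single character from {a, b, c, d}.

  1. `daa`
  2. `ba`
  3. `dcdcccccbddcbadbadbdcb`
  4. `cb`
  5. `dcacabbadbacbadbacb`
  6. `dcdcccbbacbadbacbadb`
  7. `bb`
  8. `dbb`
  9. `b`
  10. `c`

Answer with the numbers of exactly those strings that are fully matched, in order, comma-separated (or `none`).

4, 5, 6, 9

1 → no match
2 → no match
3 → no match
4 → match
5 → match
6 → match
7 → no match
8 → no match
9 → match
10 → no match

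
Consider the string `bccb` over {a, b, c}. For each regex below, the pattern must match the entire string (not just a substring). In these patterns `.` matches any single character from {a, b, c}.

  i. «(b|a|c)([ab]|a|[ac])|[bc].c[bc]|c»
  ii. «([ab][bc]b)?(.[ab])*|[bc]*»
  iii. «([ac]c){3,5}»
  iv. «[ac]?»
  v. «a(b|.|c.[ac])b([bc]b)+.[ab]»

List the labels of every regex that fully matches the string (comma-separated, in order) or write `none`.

i → match
ii → match
iii → no match — must end with `c`
iv → no match
v → no match — must start with `a`

i, ii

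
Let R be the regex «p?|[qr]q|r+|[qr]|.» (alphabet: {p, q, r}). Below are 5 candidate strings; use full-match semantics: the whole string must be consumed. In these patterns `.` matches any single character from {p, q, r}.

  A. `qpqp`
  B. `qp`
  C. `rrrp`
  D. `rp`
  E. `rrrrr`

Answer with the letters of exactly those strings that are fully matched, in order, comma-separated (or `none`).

A → no match
B → no match
C → no match
D → no match
E → match

E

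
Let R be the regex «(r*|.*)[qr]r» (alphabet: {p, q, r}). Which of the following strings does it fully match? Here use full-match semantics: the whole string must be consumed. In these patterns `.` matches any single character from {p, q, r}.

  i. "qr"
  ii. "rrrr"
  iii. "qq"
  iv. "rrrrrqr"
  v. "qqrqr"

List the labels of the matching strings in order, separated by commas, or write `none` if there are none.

i → match
ii → match
iii → no match — must end with "r"
iv → match
v → match

i, ii, iv, v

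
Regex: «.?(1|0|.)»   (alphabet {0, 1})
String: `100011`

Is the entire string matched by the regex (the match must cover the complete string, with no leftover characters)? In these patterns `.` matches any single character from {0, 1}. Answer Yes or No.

No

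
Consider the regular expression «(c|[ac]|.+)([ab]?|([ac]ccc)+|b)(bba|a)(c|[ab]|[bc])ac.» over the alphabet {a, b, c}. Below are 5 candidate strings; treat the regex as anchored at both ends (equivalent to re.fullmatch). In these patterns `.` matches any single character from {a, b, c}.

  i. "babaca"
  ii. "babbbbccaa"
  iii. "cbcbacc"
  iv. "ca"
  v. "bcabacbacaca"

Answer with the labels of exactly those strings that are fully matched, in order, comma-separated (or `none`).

i → match
ii → no match
iii → no match
iv → no match
v → match

i, v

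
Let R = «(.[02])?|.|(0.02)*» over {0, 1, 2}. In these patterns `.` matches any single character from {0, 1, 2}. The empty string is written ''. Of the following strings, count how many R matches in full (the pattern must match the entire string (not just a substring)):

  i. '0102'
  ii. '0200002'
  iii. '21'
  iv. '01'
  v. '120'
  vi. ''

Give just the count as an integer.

i → match
ii → no match
iii → no match
iv → no match
v → no match
vi → match
Total matched: 2

2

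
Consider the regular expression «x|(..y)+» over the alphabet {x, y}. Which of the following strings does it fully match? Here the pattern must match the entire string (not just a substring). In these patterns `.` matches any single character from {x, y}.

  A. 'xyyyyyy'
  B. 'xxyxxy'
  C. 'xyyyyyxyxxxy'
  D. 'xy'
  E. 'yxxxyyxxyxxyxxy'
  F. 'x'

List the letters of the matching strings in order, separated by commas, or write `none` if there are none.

B, F

A → no match
B → match
C → no match
D → no match
E → no match
F → match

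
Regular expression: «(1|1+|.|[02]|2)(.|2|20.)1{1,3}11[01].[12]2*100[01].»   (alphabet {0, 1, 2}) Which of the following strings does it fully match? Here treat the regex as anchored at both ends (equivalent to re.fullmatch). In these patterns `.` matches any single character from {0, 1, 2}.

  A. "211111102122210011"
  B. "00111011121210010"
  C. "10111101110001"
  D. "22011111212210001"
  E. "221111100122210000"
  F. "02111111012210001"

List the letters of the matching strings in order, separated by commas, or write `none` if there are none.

A → match
B → no match
C → match
D → match
E → match
F → match

A, C, D, E, F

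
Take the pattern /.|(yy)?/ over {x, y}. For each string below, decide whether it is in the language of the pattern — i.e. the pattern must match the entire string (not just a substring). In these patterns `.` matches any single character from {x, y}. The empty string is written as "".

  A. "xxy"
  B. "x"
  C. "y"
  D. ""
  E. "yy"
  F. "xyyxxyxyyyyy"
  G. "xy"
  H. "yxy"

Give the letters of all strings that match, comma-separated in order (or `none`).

A → no match
B → match
C → match
D → match
E → match
F → no match
G → no match
H → no match

B, C, D, E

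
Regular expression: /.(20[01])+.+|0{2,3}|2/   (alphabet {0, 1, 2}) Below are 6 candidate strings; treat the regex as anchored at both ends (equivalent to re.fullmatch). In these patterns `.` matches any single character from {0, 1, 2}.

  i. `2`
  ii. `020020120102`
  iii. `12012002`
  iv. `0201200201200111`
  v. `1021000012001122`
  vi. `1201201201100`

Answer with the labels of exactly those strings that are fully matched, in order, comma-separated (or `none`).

i → match
ii → match
iii → match
iv → match
v → no match
vi → match

i, ii, iii, iv, vi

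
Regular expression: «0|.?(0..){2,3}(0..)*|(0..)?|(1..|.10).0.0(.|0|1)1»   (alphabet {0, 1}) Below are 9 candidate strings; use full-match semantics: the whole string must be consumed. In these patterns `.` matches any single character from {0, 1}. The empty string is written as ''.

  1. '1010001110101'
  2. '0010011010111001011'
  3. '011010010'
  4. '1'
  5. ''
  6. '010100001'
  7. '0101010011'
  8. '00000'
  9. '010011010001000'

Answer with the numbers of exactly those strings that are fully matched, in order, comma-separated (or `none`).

1 → no match
2 → no match
3 → match
4 → no match
5 → match
6 → match
7 → no match
8 → no match
9 → match

3, 5, 6, 9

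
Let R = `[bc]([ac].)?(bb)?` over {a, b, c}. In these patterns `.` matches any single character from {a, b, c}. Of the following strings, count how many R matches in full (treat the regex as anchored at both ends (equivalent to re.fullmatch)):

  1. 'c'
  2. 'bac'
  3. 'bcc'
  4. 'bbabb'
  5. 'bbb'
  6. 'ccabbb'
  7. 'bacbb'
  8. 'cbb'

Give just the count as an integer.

6

1 → match
2 → match
3 → match
4 → no match
5 → match
6 → no match
7 → match
8 → match
Total matched: 6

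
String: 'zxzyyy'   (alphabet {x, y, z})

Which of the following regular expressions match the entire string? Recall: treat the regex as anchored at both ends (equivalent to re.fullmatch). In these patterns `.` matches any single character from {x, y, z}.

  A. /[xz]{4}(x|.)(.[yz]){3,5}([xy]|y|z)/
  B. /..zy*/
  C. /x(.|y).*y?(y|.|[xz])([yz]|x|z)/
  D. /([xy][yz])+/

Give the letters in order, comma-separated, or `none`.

B

A → no match
B → match
C → no match — must start with 'x'
D → no match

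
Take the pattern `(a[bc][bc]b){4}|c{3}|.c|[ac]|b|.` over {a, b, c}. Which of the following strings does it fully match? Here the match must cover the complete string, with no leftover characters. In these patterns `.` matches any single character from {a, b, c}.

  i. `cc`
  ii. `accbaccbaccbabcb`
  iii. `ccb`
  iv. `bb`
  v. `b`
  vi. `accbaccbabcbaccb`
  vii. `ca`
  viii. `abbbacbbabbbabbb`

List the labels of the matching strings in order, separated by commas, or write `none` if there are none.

i, ii, v, vi, viii

i → match
ii → match
iii → no match
iv → no match
v → match
vi → match
vii → no match
viii → match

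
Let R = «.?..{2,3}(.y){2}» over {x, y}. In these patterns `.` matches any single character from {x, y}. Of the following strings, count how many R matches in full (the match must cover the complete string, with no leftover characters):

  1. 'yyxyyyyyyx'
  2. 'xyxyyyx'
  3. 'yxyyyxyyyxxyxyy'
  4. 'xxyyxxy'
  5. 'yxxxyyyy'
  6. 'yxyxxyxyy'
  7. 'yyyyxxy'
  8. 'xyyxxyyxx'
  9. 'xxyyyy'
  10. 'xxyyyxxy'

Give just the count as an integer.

1 → no match — must end with 'y'
2 → no match — must end with 'y'
3 → no match
4 → no match
5 → match
6 → no match
7 → no match
8 → no match — must end with 'y'
9 → no match
10 → no match
Total matched: 1

1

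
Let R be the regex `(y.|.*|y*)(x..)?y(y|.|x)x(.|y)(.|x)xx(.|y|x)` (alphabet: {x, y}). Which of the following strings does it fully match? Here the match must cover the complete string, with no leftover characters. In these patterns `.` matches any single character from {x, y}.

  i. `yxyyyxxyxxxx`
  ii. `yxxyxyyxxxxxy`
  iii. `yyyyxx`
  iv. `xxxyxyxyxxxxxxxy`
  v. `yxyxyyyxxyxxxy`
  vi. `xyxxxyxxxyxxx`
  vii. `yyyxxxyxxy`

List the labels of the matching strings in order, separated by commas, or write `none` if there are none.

i → match
ii → match
iii → no match
iv → no match
v → match
vi → match
vii → match

i, ii, v, vi, vii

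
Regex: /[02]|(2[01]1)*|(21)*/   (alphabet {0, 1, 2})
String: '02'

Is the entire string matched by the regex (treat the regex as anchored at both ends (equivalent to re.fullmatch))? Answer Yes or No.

No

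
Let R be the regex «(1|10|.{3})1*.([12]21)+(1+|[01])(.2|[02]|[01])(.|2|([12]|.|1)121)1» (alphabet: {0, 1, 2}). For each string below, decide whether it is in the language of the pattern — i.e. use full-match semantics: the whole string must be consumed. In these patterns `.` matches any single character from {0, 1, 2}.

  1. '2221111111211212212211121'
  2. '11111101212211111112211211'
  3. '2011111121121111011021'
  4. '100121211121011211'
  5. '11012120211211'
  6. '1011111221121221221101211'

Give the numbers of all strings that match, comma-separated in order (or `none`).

1, 2

1 → match
2 → match
3 → no match
4 → no match
5 → no match
6 → no match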